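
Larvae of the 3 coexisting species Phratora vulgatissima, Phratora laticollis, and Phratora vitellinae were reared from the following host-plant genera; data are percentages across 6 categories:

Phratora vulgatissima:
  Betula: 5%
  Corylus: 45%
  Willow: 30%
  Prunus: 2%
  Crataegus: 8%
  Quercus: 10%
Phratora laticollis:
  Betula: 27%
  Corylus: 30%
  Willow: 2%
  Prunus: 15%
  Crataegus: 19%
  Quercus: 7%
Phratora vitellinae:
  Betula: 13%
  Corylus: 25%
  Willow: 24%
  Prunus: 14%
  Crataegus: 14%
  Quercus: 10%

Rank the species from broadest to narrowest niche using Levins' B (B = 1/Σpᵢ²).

Convert percentages to proportions (divide by 100).
Σp_vulgᵢ² = 0.05² + 0.45² + 0.30² + 0.02² + 0.08² + 0.10² = 0.0025 + 0.2025 + 0.0900 + 0.0004 + 0.0064 + 0.0100 = 0.3118
B_vulg = 1 / 0.3118 = 3.2072
Σp_latiᵢ² = 0.27² + 0.30² + 0.02² + 0.15² + 0.19² + 0.07² = 0.0729 + 0.0900 + 0.0004 + 0.0225 + 0.0361 + 0.0049 = 0.2268
B_lati = 1 / 0.2268 = 4.4092
Σp_viteᵢ² = 0.13² + 0.25² + 0.24² + 0.14² + 0.14² + 0.10² = 0.0169 + 0.0625 + 0.0576 + 0.0196 + 0.0196 + 0.0100 = 0.1862
B_vite = 1 / 0.1862 = 5.3706
Ranking by B (broadest → narrowest): Phratora vitellinae (5.37) > Phratora laticollis (4.41) > Phratora vulgatissima (3.21)

Phratora vitellinae > Phratora laticollis > Phratora vulgatissima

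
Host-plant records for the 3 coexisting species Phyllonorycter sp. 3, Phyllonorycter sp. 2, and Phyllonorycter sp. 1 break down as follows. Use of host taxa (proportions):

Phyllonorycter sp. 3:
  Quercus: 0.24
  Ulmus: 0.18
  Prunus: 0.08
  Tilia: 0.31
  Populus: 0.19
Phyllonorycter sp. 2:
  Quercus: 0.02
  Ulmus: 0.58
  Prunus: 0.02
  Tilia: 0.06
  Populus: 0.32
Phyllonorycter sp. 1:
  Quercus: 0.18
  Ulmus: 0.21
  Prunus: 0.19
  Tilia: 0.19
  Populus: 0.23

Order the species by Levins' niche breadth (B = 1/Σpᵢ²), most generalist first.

Σp_3ᵢ² = 0.24² + 0.18² + 0.08² + 0.31² + 0.19² = 0.0576 + 0.0324 + 0.0064 + 0.0961 + 0.0361 = 0.2286
B_3 = 1 / 0.2286 = 4.3745
Σp_2ᵢ² = 0.02² + 0.58² + 0.02² + 0.06² + 0.32² = 0.0004 + 0.3364 + 0.0004 + 0.0036 + 0.1024 = 0.4432
B_2 = 1 / 0.4432 = 2.2563
Σp_1ᵢ² = 0.18² + 0.21² + 0.19² + 0.19² + 0.23² = 0.0324 + 0.0441 + 0.0361 + 0.0361 + 0.0529 = 0.2016
B_1 = 1 / 0.2016 = 4.9603
Ranking by B (broadest → narrowest): Phyllonorycter sp. 1 (4.96) > Phyllonorycter sp. 3 (4.37) > Phyllonorycter sp. 2 (2.26)

Phyllonorycter sp. 1 > Phyllonorycter sp. 3 > Phyllonorycter sp. 2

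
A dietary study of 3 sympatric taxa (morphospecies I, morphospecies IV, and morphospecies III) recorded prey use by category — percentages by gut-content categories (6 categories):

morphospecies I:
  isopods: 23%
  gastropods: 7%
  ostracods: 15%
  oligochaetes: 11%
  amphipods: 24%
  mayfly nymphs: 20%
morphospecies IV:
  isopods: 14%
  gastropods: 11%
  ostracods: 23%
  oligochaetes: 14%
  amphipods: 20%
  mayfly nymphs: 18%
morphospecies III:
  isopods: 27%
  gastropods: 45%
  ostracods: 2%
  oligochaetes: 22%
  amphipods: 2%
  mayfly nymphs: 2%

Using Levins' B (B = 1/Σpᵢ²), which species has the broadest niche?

morphospecies IV

Convert percentages to proportions (divide by 100).
Σp_Iᵢ² = 0.23² + 0.07² + 0.15² + 0.11² + 0.24² + 0.20² = 0.0529 + 0.0049 + 0.0225 + 0.0121 + 0.0576 + 0.0400 = 0.1900
B_I = 1 / 0.1900 = 5.2632
Σp_IVᵢ² = 0.14² + 0.11² + 0.23² + 0.14² + 0.20² + 0.18² = 0.0196 + 0.0121 + 0.0529 + 0.0196 + 0.0400 + 0.0324 = 0.1766
B_IV = 1 / 0.1766 = 5.6625
Σp_IIIᵢ² = 0.27² + 0.45² + 0.02² + 0.22² + 0.02² + 0.02² = 0.0729 + 0.2025 + 0.0004 + 0.0484 + 0.0004 + 0.0004 = 0.3250
B_III = 1 / 0.3250 = 3.0769
Highest B → broadest niche (most generalist): morphospecies IV (B = 5.66).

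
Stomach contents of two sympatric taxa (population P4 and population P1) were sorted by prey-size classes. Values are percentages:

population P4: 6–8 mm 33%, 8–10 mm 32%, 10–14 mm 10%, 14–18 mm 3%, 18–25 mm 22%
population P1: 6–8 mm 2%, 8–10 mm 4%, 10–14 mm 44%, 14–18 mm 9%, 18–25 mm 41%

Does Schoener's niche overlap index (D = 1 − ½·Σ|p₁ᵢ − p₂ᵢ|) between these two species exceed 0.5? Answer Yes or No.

No

Convert percentages to proportions (divide by 100).
Σ|p₁ᵢ − p₂ᵢ| = 0.31 + 0.28 + 0.34 + 0.06 + 0.19 = 1.18
D = 1 − ½ × 1.18 = 1 − 0.590 = 0.4100
D = 0.4100 < 0.5 → No.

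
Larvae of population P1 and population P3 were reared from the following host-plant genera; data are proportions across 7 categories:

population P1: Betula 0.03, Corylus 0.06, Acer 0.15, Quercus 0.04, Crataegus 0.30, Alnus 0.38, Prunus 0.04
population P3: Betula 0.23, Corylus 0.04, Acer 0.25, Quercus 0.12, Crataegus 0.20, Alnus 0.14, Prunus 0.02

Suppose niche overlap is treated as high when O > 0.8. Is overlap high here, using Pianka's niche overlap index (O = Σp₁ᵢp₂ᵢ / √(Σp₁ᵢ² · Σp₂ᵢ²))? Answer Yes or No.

Σ p₁ᵢp₂ᵢ = 0.0069 + 0.0024 + 0.0375 + 0.0048 + 0.0600 + 0.0532 + 0.0008 = 0.1656
Σp_1ᵢ² = 0.03² + 0.06² + 0.15² + 0.04² + 0.30² + 0.38² + 0.04² = 0.0009 + 0.0036 + 0.0225 + 0.0016 + 0.0900 + 0.1444 + 0.0016 = 0.2646
Σp_2ᵢ² = 0.23² + 0.04² + 0.25² + 0.12² + 0.20² + 0.14² + 0.02² = 0.0529 + 0.0016 + 0.0625 + 0.0144 + 0.0400 + 0.0196 + 0.0004 = 0.1914
O = 0.1656 / √(0.2646 × 0.1914) = 0.1656 / 0.22504 = 0.7359
O = 0.7359 < 0.8 → No.

No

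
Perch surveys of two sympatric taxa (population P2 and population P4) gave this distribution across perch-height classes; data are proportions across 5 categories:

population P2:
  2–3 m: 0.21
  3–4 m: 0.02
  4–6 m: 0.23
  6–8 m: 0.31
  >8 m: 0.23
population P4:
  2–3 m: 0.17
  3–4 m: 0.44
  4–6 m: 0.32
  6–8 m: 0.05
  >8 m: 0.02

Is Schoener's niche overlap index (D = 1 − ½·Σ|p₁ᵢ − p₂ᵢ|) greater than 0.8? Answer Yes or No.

No

Σ|p₁ᵢ − p₂ᵢ| = 0.04 + 0.42 + 0.09 + 0.26 + 0.21 = 1.02
D = 1 − ½ × 1.02 = 1 − 0.510 = 0.4900
D = 0.4900 < 0.8 → No.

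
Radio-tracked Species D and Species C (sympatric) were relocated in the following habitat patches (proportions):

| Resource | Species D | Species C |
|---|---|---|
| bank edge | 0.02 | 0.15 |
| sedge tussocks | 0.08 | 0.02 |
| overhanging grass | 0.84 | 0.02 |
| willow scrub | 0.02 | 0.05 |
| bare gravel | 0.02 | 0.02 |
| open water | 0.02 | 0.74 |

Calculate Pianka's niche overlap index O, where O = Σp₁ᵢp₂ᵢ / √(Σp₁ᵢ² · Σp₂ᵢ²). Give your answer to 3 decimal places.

0.059

Σ p₁ᵢp₂ᵢ = 0.0030 + 0.0016 + 0.0168 + 0.0010 + 0.0004 + 0.0148 = 0.0376
Σp_1ᵢ² = 0.02² + 0.08² + 0.84² + 0.02² + 0.02² + 0.02² = 0.0004 + 0.0064 + 0.7056 + 0.0004 + 0.0004 + 0.0004 = 0.7136
Σp_2ᵢ² = 0.15² + 0.02² + 0.02² + 0.05² + 0.02² + 0.74² = 0.0225 + 0.0004 + 0.0004 + 0.0025 + 0.0004 + 0.5476 = 0.5738
O = 0.0376 / √(0.7136 × 0.5738) = 0.0376 / 0.639893 = 0.05876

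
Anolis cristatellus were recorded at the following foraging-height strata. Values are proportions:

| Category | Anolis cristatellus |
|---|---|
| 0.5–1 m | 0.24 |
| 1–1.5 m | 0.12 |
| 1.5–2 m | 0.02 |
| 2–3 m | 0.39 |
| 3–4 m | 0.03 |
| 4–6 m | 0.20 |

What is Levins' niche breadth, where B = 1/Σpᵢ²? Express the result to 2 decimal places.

Σpᵢ² = 0.24² + 0.12² + 0.02² + 0.39² + 0.03² + 0.20² = 0.0576 + 0.0144 + 0.0004 + 0.1521 + 0.0009 + 0.0400 = 0.2654
B = 1 / 0.2654 = 3.7679

3.77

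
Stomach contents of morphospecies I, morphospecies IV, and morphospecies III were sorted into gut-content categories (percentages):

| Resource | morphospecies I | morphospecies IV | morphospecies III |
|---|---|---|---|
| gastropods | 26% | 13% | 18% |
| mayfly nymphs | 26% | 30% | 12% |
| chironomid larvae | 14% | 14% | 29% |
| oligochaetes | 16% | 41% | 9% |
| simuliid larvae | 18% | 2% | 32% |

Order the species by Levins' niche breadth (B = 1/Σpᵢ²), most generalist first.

morphospecies I > morphospecies III > morphospecies IV

Convert percentages to proportions (divide by 100).
Σp_Iᵢ² = 0.26² + 0.26² + 0.14² + 0.16² + 0.18² = 0.0676 + 0.0676 + 0.0196 + 0.0256 + 0.0324 = 0.2128
B_I = 1 / 0.2128 = 4.6992
Σp_IVᵢ² = 0.13² + 0.30² + 0.14² + 0.41² + 0.02² = 0.0169 + 0.0900 + 0.0196 + 0.1681 + 0.0004 = 0.2950
B_IV = 1 / 0.2950 = 3.3898
Σp_IIIᵢ² = 0.18² + 0.12² + 0.29² + 0.09² + 0.32² = 0.0324 + 0.0144 + 0.0841 + 0.0081 + 0.1024 = 0.2414
B_III = 1 / 0.2414 = 4.1425
Ranking by B (broadest → narrowest): morphospecies I (4.70) > morphospecies III (4.14) > morphospecies IV (3.39)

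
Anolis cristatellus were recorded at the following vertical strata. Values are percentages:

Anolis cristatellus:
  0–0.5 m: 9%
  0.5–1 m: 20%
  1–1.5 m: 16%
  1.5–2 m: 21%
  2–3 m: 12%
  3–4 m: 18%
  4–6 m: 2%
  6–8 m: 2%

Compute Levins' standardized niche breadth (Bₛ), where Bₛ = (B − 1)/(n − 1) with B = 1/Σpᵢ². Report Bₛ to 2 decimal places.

0.72

Convert percentages to proportions (divide by 100).
Σpᵢ² = 0.09² + 0.20² + 0.16² + 0.21² + 0.12² + 0.18² + 0.02² + 0.02² = 0.0081 + 0.0400 + 0.0256 + 0.0441 + 0.0144 + 0.0324 + 0.0004 + 0.0004 = 0.1654
B = 1 / 0.1654 = 6.0459
Bₛ = (B − 1)/(n − 1) = (6.0459 − 1)/(8 − 1) = 5.0459/7 = 0.7208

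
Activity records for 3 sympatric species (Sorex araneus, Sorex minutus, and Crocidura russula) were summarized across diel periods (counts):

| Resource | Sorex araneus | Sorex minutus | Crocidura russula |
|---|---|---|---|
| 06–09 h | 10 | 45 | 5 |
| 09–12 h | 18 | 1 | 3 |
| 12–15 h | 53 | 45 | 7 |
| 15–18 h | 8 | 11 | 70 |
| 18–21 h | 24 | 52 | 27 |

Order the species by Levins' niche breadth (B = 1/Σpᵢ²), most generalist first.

Proportions for Sorex araneus (n=113): 10/113=0.0885, 18/113=0.1593, 53/113=0.4690, 8/113=0.0708, 24/113=0.2124
Proportions for Sorex minutus (n=154): 45/154=0.2922, 1/154=0.0065, 45/154=0.2922, 11/154=0.0714, 52/154=0.3377
Proportions for Crocidura russula (n=112): 5/112=0.0446, 3/112=0.0268, 7/112=0.0625, 70/112=0.6250, 27/112=0.2411
Σp_aranᵢ² = 0.0885² + 0.1593² + 0.4690² + 0.0708² + 0.2124² = 0.007832 + 0.025376 + 0.219961 + 0.005013 + 0.045114 = 0.303296
B_aran = 1 / 0.303296 = 3.2971
Σp_minuᵢ² = 0.2922² + 0.0065² + 0.2922² + 0.0714² + 0.3377² = 0.085381 + 0.000042 + 0.085381 + 0.005098 + 0.114041 = 0.289943
B_minu = 1 / 0.289943 = 3.4490
Σp_russᵢ² = 0.0446² + 0.0268² + 0.0625² + 0.6250² + 0.2411² = 0.001989 + 0.000718 + 0.003906 + 0.390625 + 0.058129 = 0.455367
B_russ = 1 / 0.455367 = 2.1960
Ranking by B (broadest → narrowest): Sorex minutus (3.45) > Sorex araneus (3.30) > Crocidura russula (2.20)

Sorex minutus > Sorex araneus > Crocidura russula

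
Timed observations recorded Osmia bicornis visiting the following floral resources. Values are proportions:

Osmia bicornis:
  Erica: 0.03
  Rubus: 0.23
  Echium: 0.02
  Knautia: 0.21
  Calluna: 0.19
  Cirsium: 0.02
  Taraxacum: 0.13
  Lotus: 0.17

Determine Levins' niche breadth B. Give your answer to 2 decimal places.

Σpᵢ² = 0.03² + 0.23² + 0.02² + 0.21² + 0.19² + 0.02² + 0.13² + 0.17² = 0.0009 + 0.0529 + 0.0004 + 0.0441 + 0.0361 + 0.0004 + 0.0169 + 0.0289 = 0.1806
B = 1 / 0.1806 = 5.5371

5.54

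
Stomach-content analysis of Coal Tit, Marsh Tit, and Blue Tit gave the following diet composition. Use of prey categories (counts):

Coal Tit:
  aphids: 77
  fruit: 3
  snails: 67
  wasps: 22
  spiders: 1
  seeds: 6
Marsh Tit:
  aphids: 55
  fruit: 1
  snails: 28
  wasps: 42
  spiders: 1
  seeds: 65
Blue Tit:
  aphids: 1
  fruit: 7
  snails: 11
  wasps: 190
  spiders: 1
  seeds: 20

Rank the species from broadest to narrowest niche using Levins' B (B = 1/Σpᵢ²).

Proportions for Coal Tit (n=176): 77/176=0.4375, 3/176=0.0170, 67/176=0.3807, 22/176=0.1250, 1/176=0.0057, 6/176=0.0341
Proportions for Marsh Tit (n=192): 55/192=0.2865, 1/192=0.0052, 28/192=0.1458, 42/192=0.2188, 1/192=0.0052, 65/192=0.3385
Proportions for Blue Tit (n=230): 1/230=0.0043, 7/230=0.0304, 11/230=0.0478, 190/230=0.8261, 1/230=0.0043, 20/230=0.0870
Σp_Coalᵢ² = 0.4375² + 0.0170² + 0.3807² + 0.1250² + 0.0057² + 0.0341² = 0.191406 + 0.000289 + 0.144932 + 0.015625 + 0.000032 + 0.001163 = 0.353447
B_Coal = 1 / 0.353447 = 2.8293
Σp_Marsᵢ² = 0.2865² + 0.0052² + 0.1458² + 0.2188² + 0.0052² + 0.3385² = 0.082082 + 0.000027 + 0.021258 + 0.047873 + 0.000027 + 0.114582 = 0.265849
B_Mars = 1 / 0.265849 = 3.7615
Σp_Blueᵢ² = 0.0043² + 0.0304² + 0.0478² + 0.8261² + 0.0043² + 0.0870² = 0.000018 + 0.000924 + 0.002285 + 0.682441 + 0.000018 + 0.007569 = 0.693255
B_Blue = 1 / 0.693255 = 1.4425
Ranking by B (broadest → narrowest): Marsh Tit (3.76) > Coal Tit (2.83) > Blue Tit (1.44)

Marsh Tit > Coal Tit > Blue Tit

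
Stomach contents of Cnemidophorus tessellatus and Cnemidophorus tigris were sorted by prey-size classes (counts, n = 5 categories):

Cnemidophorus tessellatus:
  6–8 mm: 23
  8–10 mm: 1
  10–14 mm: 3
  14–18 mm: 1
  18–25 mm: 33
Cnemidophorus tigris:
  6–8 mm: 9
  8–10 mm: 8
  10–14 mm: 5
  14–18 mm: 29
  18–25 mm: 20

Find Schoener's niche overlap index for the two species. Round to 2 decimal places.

0.49

Proportions for Cnemidophorus tessellatus (n=61): 23/61=0.3770, 1/61=0.0164, 3/61=0.0492, 1/61=0.0164, 33/61=0.5410
Proportions for Cnemidophorus tigris (n=71): 9/71=0.1268, 8/71=0.1127, 5/71=0.0704, 29/71=0.4085, 20/71=0.2817
Σ|p₁ᵢ − p₂ᵢ| = 0.2502 + 0.0963 + 0.0212 + 0.3921 + 0.2593 = 1.0191
D = 1 − ½ × 1.0191 = 1 − 0.50955 = 0.49045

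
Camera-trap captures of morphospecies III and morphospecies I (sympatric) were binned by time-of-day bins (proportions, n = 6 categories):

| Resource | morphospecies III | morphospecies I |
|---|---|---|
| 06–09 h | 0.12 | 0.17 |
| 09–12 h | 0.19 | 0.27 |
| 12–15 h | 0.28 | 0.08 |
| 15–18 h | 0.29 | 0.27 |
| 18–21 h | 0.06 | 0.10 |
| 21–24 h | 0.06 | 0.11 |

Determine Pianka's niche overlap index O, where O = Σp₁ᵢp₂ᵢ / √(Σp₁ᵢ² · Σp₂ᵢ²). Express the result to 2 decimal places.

0.87

Σ p₁ᵢp₂ᵢ = 0.0204 + 0.0513 + 0.0224 + 0.0783 + 0.0060 + 0.0066 = 0.1850
Σp_1ᵢ² = 0.12² + 0.19² + 0.28² + 0.29² + 0.06² + 0.06² = 0.0144 + 0.0361 + 0.0784 + 0.0841 + 0.0036 + 0.0036 = 0.2202
Σp_2ᵢ² = 0.17² + 0.27² + 0.08² + 0.27² + 0.10² + 0.11² = 0.0289 + 0.0729 + 0.0064 + 0.0729 + 0.0100 + 0.0121 = 0.2032
O = 0.1850 / √(0.2202 × 0.2032) = 0.1850 / 0.21153 = 0.8746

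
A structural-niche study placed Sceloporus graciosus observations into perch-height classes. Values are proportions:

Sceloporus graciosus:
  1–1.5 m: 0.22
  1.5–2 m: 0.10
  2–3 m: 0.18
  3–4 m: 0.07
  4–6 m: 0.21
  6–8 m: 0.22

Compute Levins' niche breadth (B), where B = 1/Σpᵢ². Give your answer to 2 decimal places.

Σpᵢ² = 0.22² + 0.10² + 0.18² + 0.07² + 0.21² + 0.22² = 0.0484 + 0.0100 + 0.0324 + 0.0049 + 0.0441 + 0.0484 = 0.1882
B = 1 / 0.1882 = 5.3135

5.31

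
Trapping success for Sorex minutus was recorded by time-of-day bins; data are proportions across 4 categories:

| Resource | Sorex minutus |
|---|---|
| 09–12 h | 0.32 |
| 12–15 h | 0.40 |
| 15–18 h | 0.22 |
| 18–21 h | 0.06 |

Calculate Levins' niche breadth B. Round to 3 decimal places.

Σpᵢ² = 0.32² + 0.40² + 0.22² + 0.06² = 0.1024 + 0.1600 + 0.0484 + 0.0036 = 0.3144
B = 1 / 0.3144 = 3.18066

3.181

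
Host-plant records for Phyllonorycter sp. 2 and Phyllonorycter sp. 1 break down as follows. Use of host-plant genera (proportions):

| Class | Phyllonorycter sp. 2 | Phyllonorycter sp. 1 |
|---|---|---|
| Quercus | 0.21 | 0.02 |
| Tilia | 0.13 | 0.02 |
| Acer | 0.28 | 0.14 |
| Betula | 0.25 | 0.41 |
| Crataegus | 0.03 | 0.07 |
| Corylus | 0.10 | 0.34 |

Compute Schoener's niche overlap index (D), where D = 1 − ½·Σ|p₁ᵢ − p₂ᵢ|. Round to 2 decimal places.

Σ|p₁ᵢ − p₂ᵢ| = 0.19 + 0.11 + 0.14 + 0.16 + 0.04 + 0.24 = 0.88
D = 1 − ½ × 0.88 = 1 − 0.440 = 0.5600

0.56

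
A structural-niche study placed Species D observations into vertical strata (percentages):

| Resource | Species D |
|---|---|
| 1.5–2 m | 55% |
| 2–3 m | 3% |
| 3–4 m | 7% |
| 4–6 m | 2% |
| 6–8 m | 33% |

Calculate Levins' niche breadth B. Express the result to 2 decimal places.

Convert percentages to proportions (divide by 100).
Σpᵢ² = 0.55² + 0.03² + 0.07² + 0.02² + 0.33² = 0.3025 + 0.0009 + 0.0049 + 0.0004 + 0.1089 = 0.4176
B = 1 / 0.4176 = 2.3946

2.39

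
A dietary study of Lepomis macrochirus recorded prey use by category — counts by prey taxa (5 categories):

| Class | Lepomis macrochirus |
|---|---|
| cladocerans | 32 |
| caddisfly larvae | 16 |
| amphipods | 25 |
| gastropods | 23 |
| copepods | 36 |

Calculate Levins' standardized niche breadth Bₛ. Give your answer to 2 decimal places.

Proportions for Lepomis macrochirus (n=132): 32/132=0.2424, 16/132=0.1212, 25/132=0.1894, 23/132=0.1742, 36/132=0.2727
Σpᵢ² = 0.2424² + 0.1212² + 0.1894² + 0.1742² + 0.2727² = 0.058758 + 0.014689 + 0.035872 + 0.030346 + 0.074365 = 0.214030
B = 1 / 0.214030 = 4.6722
Bₛ = (B − 1)/(n − 1) = (4.6722 − 1)/(5 − 1) = 3.6722/4 = 0.9181

0.92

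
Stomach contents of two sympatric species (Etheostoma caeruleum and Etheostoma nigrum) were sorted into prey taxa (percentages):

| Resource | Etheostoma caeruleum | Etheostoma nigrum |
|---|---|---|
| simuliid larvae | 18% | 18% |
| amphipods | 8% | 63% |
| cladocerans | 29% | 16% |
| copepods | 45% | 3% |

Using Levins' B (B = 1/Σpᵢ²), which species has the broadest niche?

Etheostoma caeruleum

Convert percentages to proportions (divide by 100).
Σp_caerᵢ² = 0.18² + 0.08² + 0.29² + 0.45² = 0.0324 + 0.0064 + 0.0841 + 0.2025 = 0.3254
B_caer = 1 / 0.3254 = 3.0731
Σp_nigrᵢ² = 0.18² + 0.63² + 0.16² + 0.03² = 0.0324 + 0.3969 + 0.0256 + 0.0009 = 0.4558
B_nigr = 1 / 0.4558 = 2.1939
Highest B → broadest niche (most generalist): Etheostoma caeruleum (B = 3.07).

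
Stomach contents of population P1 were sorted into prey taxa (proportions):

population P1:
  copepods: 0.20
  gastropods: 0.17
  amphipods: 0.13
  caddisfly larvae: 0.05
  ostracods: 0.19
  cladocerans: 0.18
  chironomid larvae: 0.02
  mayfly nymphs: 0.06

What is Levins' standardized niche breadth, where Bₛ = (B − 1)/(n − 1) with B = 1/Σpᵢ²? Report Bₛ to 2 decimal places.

0.75

Σpᵢ² = 0.20² + 0.17² + 0.13² + 0.05² + 0.19² + 0.18² + 0.02² + 0.06² = 0.0400 + 0.0289 + 0.0169 + 0.0025 + 0.0361 + 0.0324 + 0.0004 + 0.0036 = 0.1608
B = 1 / 0.1608 = 6.2189
Bₛ = (B − 1)/(n − 1) = (6.2189 − 1)/(8 − 1) = 5.2189/7 = 0.7456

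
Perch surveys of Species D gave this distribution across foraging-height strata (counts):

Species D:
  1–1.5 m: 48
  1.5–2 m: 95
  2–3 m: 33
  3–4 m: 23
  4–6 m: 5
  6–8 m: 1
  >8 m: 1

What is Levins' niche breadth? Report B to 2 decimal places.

Proportions for Species D (n=206): 48/206=0.2330, 95/206=0.4612, 33/206=0.1602, 23/206=0.1117, 5/206=0.0243, 1/206=0.0049, 1/206=0.0049
Σpᵢ² = 0.2330² + 0.4612² + 0.1602² + 0.1117² + 0.0243² + 0.0049² + 0.0049² = 0.054289 + 0.212705 + 0.025664 + 0.012477 + 0.000590 + 0.000024 + 0.000024 = 0.305773
B = 1 / 0.305773 = 3.2704

3.27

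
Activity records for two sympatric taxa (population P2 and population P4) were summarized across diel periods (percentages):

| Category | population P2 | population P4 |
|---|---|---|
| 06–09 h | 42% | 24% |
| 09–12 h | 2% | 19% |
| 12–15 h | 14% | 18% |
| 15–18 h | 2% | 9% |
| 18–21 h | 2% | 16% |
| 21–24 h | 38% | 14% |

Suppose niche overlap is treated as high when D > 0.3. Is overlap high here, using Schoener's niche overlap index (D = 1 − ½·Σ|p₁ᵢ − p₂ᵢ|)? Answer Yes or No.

Convert percentages to proportions (divide by 100).
Σ|p₁ᵢ − p₂ᵢ| = 0.18 + 0.17 + 0.04 + 0.07 + 0.14 + 0.24 = 0.84
D = 1 − ½ × 0.84 = 1 − 0.420 = 0.5800
D = 0.5800 > 0.3 → Yes.

Yes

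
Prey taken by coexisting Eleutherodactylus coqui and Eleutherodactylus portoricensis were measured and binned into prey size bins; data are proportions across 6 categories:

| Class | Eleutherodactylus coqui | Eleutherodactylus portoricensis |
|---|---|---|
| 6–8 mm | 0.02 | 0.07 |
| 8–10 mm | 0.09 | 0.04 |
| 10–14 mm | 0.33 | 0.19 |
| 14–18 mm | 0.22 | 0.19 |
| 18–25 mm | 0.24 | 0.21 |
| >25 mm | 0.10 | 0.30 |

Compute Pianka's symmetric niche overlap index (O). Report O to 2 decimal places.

Σ p₁ᵢp₂ᵢ = 0.0014 + 0.0036 + 0.0627 + 0.0418 + 0.0504 + 0.0300 = 0.1899
Σp_1ᵢ² = 0.02² + 0.09² + 0.33² + 0.22² + 0.24² + 0.10² = 0.0004 + 0.0081 + 0.1089 + 0.0484 + 0.0576 + 0.0100 = 0.2334
Σp_2ᵢ² = 0.07² + 0.04² + 0.19² + 0.19² + 0.21² + 0.30² = 0.0049 + 0.0016 + 0.0361 + 0.0361 + 0.0441 + 0.0900 = 0.2128
O = 0.1899 / √(0.2334 × 0.2128) = 0.1899 / 0.22286 = 0.8521

0.85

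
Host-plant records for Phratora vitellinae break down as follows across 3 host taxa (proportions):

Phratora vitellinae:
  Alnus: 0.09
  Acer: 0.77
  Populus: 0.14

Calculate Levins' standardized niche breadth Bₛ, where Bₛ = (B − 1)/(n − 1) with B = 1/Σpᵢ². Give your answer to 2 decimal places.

Σpᵢ² = 0.09² + 0.77² + 0.14² = 0.0081 + 0.5929 + 0.0196 = 0.6206
B = 1 / 0.6206 = 1.6113
Bₛ = (B − 1)/(n − 1) = (1.6113 − 1)/(3 − 1) = 0.6113/2 = 0.3057

0.31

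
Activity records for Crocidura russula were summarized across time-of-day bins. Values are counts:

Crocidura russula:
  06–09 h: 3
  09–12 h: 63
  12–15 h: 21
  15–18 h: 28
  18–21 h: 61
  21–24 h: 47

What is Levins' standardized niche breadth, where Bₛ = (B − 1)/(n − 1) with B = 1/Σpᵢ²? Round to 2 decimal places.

Proportions for Crocidura russula (n=223): 3/223=0.0135, 63/223=0.2825, 21/223=0.0942, 28/223=0.1256, 61/223=0.2735, 47/223=0.2108
Σpᵢ² = 0.0135² + 0.2825² + 0.0942² + 0.1256² + 0.2735² + 0.2108² = 0.000182 + 0.079806 + 0.008874 + 0.015775 + 0.074802 + 0.044437 = 0.223876
B = 1 / 0.223876 = 4.4668
Bₛ = (B − 1)/(n − 1) = (4.4668 − 1)/(6 − 1) = 3.4668/5 = 0.6934

0.69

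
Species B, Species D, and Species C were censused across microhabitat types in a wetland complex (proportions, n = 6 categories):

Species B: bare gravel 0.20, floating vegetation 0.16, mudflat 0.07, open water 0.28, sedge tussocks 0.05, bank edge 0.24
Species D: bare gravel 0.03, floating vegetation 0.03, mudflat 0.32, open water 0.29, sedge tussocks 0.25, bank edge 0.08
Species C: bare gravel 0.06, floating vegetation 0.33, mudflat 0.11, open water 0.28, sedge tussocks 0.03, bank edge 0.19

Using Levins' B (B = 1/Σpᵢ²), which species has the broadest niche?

Σp_Bᵢ² = 0.20² + 0.16² + 0.07² + 0.28² + 0.05² + 0.24² = 0.0400 + 0.0256 + 0.0049 + 0.0784 + 0.0025 + 0.0576 = 0.2090
B_B = 1 / 0.2090 = 4.7847
Σp_Dᵢ² = 0.03² + 0.03² + 0.32² + 0.29² + 0.25² + 0.08² = 0.0009 + 0.0009 + 0.1024 + 0.0841 + 0.0625 + 0.0064 = 0.2572
B_D = 1 / 0.2572 = 3.8880
Σp_Cᵢ² = 0.06² + 0.33² + 0.11² + 0.28² + 0.03² + 0.19² = 0.0036 + 0.1089 + 0.0121 + 0.0784 + 0.0009 + 0.0361 = 0.2400
B_C = 1 / 0.2400 = 4.1667
Highest B → broadest niche (most generalist): Species B (B = 4.78).

Species B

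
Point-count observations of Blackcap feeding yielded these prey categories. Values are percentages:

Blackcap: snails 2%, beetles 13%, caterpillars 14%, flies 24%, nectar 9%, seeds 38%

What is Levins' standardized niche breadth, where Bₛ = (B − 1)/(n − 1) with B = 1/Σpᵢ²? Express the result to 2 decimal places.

0.61

Convert percentages to proportions (divide by 100).
Σpᵢ² = 0.02² + 0.13² + 0.14² + 0.24² + 0.09² + 0.38² = 0.0004 + 0.0169 + 0.0196 + 0.0576 + 0.0081 + 0.1444 = 0.2470
B = 1 / 0.2470 = 4.0486
Bₛ = (B − 1)/(n − 1) = (4.0486 − 1)/(6 − 1) = 3.0486/5 = 0.6097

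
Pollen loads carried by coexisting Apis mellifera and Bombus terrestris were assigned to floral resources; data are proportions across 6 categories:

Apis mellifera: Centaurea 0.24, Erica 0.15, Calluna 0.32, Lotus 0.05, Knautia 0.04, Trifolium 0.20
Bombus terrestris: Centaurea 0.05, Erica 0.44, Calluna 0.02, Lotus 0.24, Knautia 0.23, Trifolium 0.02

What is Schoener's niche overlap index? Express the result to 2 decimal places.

Σ|p₁ᵢ − p₂ᵢ| = 0.19 + 0.29 + 0.30 + 0.19 + 0.19 + 0.18 = 1.34
D = 1 − ½ × 1.34 = 1 − 0.670 = 0.3300

0.33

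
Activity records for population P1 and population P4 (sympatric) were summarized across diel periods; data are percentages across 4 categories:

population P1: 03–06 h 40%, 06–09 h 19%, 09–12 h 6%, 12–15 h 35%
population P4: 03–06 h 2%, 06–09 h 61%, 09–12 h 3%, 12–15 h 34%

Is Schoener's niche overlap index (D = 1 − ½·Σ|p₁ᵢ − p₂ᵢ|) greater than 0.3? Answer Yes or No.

Convert percentages to proportions (divide by 100).
Σ|p₁ᵢ − p₂ᵢ| = 0.38 + 0.42 + 0.03 + 0.01 = 0.84
D = 1 − ½ × 0.84 = 1 − 0.420 = 0.5800
D = 0.5800 > 0.3 → Yes.

Yes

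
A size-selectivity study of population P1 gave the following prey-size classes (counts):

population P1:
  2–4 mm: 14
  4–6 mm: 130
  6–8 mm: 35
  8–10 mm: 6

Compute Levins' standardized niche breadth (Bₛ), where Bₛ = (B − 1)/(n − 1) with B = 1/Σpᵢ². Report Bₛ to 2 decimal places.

0.29

Proportions for population P1 (n=185): 14/185=0.0757, 130/185=0.7027, 35/185=0.1892, 6/185=0.0324
Σpᵢ² = 0.0757² + 0.7027² + 0.1892² + 0.0324² = 0.005730 + 0.493787 + 0.035797 + 0.001050 = 0.536364
B = 1 / 0.536364 = 1.8644
Bₛ = (B − 1)/(n − 1) = (1.8644 − 1)/(4 − 1) = 0.8644/3 = 0.2881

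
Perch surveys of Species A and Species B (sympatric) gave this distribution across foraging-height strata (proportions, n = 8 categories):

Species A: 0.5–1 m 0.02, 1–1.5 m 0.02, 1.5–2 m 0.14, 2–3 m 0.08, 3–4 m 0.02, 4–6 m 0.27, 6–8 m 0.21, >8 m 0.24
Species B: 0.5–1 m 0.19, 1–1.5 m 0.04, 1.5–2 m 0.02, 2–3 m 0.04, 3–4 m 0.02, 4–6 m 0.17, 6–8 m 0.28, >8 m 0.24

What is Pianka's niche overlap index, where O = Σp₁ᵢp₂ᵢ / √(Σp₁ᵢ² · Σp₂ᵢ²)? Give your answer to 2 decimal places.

0.85

Σ p₁ᵢp₂ᵢ = 0.0038 + 0.0008 + 0.0028 + 0.0032 + 0.0004 + 0.0459 + 0.0588 + 0.0576 = 0.1733
Σp_1ᵢ² = 0.02² + 0.02² + 0.14² + 0.08² + 0.02² + 0.27² + 0.21² + 0.24² = 0.0004 + 0.0004 + 0.0196 + 0.0064 + 0.0004 + 0.0729 + 0.0441 + 0.0576 = 0.2018
Σp_2ᵢ² = 0.19² + 0.04² + 0.02² + 0.04² + 0.02² + 0.17² + 0.28² + 0.24² = 0.0361 + 0.0016 + 0.0004 + 0.0016 + 0.0004 + 0.0289 + 0.0784 + 0.0576 = 0.2050
O = 0.1733 / √(0.2018 × 0.2050) = 0.1733 / 0.20339 = 0.8521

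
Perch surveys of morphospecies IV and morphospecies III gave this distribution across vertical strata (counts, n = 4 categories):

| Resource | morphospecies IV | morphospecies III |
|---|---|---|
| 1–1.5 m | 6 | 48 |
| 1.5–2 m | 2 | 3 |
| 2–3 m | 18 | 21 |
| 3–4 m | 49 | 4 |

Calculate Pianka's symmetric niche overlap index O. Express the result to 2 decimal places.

0.31

Proportions for morphospecies IV (n=75): 6/75=0.0800, 2/75=0.0267, 18/75=0.2400, 49/75=0.6533
Proportions for morphospecies III (n=76): 48/76=0.6316, 3/76=0.0395, 21/76=0.2763, 4/76=0.0526
Σ p₁ᵢp₂ᵢ = 0.050528 + 0.001055 + 0.066312 + 0.034364 = 0.152259
Σp_1ᵢ² = 0.0800² + 0.0267² + 0.2400² + 0.6533² = 0.006400 + 0.000713 + 0.057600 + 0.426801 = 0.491514
Σp_2ᵢ² = 0.6316² + 0.0395² + 0.2763² + 0.0526² = 0.398919 + 0.001560 + 0.076342 + 0.002767 = 0.479588
O = 0.152259 / √(0.491514 × 0.479588) = 0.152259 / 0.4855144 = 0.3136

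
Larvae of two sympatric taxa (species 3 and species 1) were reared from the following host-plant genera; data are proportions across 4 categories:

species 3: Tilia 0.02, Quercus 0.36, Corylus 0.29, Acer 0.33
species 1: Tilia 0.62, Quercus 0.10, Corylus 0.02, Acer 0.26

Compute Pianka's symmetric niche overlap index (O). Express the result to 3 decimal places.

Σ p₁ᵢp₂ᵢ = 0.0124 + 0.0360 + 0.0058 + 0.0858 = 0.1400
Σp_1ᵢ² = 0.02² + 0.36² + 0.29² + 0.33² = 0.0004 + 0.1296 + 0.0841 + 0.1089 = 0.3230
Σp_2ᵢ² = 0.62² + 0.10² + 0.02² + 0.26² = 0.3844 + 0.0100 + 0.0004 + 0.0676 = 0.4624
O = 0.1400 / √(0.3230 × 0.4624) = 0.1400 / 0.386465 = 0.36226

0.362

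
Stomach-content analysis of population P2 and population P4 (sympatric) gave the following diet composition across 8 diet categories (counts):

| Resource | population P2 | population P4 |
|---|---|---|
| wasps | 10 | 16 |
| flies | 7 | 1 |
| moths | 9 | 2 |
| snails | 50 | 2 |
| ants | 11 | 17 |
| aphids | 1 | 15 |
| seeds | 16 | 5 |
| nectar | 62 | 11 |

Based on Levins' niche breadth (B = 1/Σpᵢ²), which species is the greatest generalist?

Proportions for population P2 (n=166): 10/166=0.0602, 7/166=0.0422, 9/166=0.0542, 50/166=0.3012, 11/166=0.0663, 1/166=0.0060, 16/166=0.0964, 62/166=0.3735
Proportions for population P4 (n=69): 16/69=0.2319, 1/69=0.0145, 2/69=0.0290, 2/69=0.0290, 17/69=0.2464, 15/69=0.2174, 5/69=0.0725, 11/69=0.1594
Σp_P2ᵢ² = 0.0602² + 0.0422² + 0.0542² + 0.3012² + 0.0663² + 0.0060² + 0.0964² + 0.3735² = 0.003624 + 0.001781 + 0.002938 + 0.090721 + 0.004396 + 0.000036 + 0.009293 + 0.139502 = 0.252291
B_P2 = 1 / 0.252291 = 3.9637
Σp_P4ᵢ² = 0.2319² + 0.0145² + 0.0290² + 0.0290² + 0.2464² + 0.2174² + 0.0725² + 0.1594² = 0.053778 + 0.000210 + 0.000841 + 0.000841 + 0.060713 + 0.047263 + 0.005256 + 0.025408 = 0.194310
B_P4 = 1 / 0.194310 = 5.1464
Highest B → broadest niche (most generalist): population P4 (B = 5.15).

population P4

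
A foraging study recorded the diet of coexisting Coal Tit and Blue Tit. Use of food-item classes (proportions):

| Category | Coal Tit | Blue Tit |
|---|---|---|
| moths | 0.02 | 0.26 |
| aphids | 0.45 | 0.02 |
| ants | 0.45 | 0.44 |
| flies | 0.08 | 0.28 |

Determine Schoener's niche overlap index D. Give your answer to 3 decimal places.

Σ|p₁ᵢ − p₂ᵢ| = 0.24 + 0.43 + 0.01 + 0.20 = 0.88
D = 1 − ½ × 0.88 = 1 − 0.440 = 0.56000

0.560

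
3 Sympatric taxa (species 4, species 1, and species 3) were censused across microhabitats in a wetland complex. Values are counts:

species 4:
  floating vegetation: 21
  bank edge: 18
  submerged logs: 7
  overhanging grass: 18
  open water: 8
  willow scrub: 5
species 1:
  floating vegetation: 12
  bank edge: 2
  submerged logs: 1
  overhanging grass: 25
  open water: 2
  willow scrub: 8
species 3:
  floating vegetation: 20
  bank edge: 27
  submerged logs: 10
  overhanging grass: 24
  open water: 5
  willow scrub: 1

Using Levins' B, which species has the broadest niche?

Proportions for species 4 (n=77): 21/77=0.2727, 18/77=0.2338, 7/77=0.0909, 18/77=0.2338, 8/77=0.1039, 5/77=0.0649
Proportions for species 1 (n=50): 12/50=0.2400, 2/50=0.0400, 1/50=0.0200, 25/50=0.5000, 2/50=0.0400, 8/50=0.1600
Proportions for species 3 (n=87): 20/87=0.2299, 27/87=0.3103, 10/87=0.1149, 24/87=0.2759, 5/87=0.0575, 1/87=0.0115
Σp_4ᵢ² = 0.2727² + 0.2338² + 0.0909² + 0.2338² + 0.1039² + 0.0649² = 0.074365 + 0.054662 + 0.008263 + 0.054662 + 0.010795 + 0.004212 = 0.206959
B_4 = 1 / 0.206959 = 4.8319
Σp_1ᵢ² = 0.2400² + 0.0400² + 0.0200² + 0.5000² + 0.0400² + 0.1600² = 0.057600 + 0.001600 + 0.000400 + 0.250000 + 0.001600 + 0.025600 = 0.336800
B_1 = 1 / 0.336800 = 2.9691
Σp_3ᵢ² = 0.2299² + 0.3103² + 0.1149² + 0.2759² + 0.0575² + 0.0115² = 0.052854 + 0.096286 + 0.013202 + 0.076121 + 0.003306 + 0.000132 = 0.241901
B_3 = 1 / 0.241901 = 4.1339
Highest B → broadest niche (most generalist): species 4 (B = 4.83).

species 4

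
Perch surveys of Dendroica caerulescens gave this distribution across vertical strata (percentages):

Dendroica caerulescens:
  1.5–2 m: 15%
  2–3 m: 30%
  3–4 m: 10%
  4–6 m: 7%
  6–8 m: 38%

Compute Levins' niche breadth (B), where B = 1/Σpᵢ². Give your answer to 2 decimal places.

3.68

Convert percentages to proportions (divide by 100).
Σpᵢ² = 0.15² + 0.30² + 0.10² + 0.07² + 0.38² = 0.0225 + 0.0900 + 0.0100 + 0.0049 + 0.1444 = 0.2718
B = 1 / 0.2718 = 3.6792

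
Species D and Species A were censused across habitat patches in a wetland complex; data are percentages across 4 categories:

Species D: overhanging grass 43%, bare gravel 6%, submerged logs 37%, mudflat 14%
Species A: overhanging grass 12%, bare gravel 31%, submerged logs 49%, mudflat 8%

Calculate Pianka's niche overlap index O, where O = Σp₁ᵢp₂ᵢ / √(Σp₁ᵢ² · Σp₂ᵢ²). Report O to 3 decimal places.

Convert percentages to proportions (divide by 100).
Σ p₁ᵢp₂ᵢ = 0.0516 + 0.0186 + 0.1813 + 0.0112 = 0.2627
Σp_1ᵢ² = 0.43² + 0.06² + 0.37² + 0.14² = 0.1849 + 0.0036 + 0.1369 + 0.0196 = 0.3450
Σp_2ᵢ² = 0.12² + 0.31² + 0.49² + 0.08² = 0.0144 + 0.0961 + 0.2401 + 0.0064 = 0.3570
O = 0.2627 / √(0.3450 × 0.3570) = 0.2627 / 0.350949 = 0.74854

0.749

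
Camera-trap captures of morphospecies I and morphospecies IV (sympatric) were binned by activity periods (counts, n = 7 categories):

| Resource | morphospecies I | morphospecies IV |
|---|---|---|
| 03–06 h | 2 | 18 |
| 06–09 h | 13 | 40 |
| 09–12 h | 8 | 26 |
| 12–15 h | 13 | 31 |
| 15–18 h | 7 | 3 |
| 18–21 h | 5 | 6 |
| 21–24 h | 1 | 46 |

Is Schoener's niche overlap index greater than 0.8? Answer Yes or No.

Proportions for morphospecies I (n=49): 2/49=0.0408, 13/49=0.2653, 8/49=0.1633, 13/49=0.2653, 7/49=0.1429, 5/49=0.1020, 1/49=0.0204
Proportions for morphospecies IV (n=170): 18/170=0.1059, 40/170=0.2353, 26/170=0.1529, 31/170=0.1824, 3/170=0.0176, 6/170=0.0353, 46/170=0.2706
Σ|p₁ᵢ − p₂ᵢ| = 0.0651 + 0.0300 + 0.0104 + 0.0829 + 0.1253 + 0.0667 + 0.2502 = 0.6306
D = 1 − ½ × 0.6306 = 1 − 0.31530 = 0.68470
D = 0.68470 < 0.8 → No.

No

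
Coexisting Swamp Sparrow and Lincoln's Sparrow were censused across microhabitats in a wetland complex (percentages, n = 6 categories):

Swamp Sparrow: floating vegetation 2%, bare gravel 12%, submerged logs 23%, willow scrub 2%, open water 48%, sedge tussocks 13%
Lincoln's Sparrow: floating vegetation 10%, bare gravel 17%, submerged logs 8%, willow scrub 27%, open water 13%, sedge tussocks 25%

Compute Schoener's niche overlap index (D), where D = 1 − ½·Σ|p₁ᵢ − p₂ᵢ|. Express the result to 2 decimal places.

Convert percentages to proportions (divide by 100).
Σ|p₁ᵢ − p₂ᵢ| = 0.08 + 0.05 + 0.15 + 0.25 + 0.35 + 0.12 = 1.00
D = 1 − ½ × 1.00 = 1 − 0.500 = 0.5000

0.50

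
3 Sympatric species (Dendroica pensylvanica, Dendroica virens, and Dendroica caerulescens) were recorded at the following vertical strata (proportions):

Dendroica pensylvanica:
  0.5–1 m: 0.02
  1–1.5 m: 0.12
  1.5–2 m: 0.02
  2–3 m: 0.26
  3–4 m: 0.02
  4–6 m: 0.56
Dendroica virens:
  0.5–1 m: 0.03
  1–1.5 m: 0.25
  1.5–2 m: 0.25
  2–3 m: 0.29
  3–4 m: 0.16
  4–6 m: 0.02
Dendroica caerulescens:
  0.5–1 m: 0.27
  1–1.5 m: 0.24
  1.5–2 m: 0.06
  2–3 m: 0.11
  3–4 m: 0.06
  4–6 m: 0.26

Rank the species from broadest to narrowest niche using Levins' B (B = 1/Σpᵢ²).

Σp_pensᵢ² = 0.02² + 0.12² + 0.02² + 0.26² + 0.02² + 0.56² = 0.0004 + 0.0144 + 0.0004 + 0.0676 + 0.0004 + 0.3136 = 0.3968
B_pens = 1 / 0.3968 = 2.5202
Σp_vireᵢ² = 0.03² + 0.25² + 0.25² + 0.29² + 0.16² + 0.02² = 0.0009 + 0.0625 + 0.0625 + 0.0841 + 0.0256 + 0.0004 = 0.2360
B_vire = 1 / 0.2360 = 4.2373
Σp_caerᵢ² = 0.27² + 0.24² + 0.06² + 0.11² + 0.06² + 0.26² = 0.0729 + 0.0576 + 0.0036 + 0.0121 + 0.0036 + 0.0676 = 0.2174
B_caer = 1 / 0.2174 = 4.5998
Ranking by B (broadest → narrowest): Dendroica caerulescens (4.60) > Dendroica virens (4.24) > Dendroica pensylvanica (2.52)

Dendroica caerulescens > Dendroica virens > Dendroica pensylvanica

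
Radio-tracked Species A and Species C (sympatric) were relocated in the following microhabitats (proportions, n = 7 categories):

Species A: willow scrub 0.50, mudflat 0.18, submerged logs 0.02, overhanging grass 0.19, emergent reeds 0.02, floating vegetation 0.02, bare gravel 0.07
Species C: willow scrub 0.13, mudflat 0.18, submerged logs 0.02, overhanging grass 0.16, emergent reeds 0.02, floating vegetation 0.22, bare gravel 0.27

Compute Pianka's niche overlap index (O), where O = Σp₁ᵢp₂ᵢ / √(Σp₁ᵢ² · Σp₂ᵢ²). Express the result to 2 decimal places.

Σ p₁ᵢp₂ᵢ = 0.0650 + 0.0324 + 0.0004 + 0.0304 + 0.0004 + 0.0044 + 0.0189 = 0.1519
Σp_1ᵢ² = 0.50² + 0.18² + 0.02² + 0.19² + 0.02² + 0.02² + 0.07² = 0.2500 + 0.0324 + 0.0004 + 0.0361 + 0.0004 + 0.0004 + 0.0049 = 0.3246
Σp_2ᵢ² = 0.13² + 0.18² + 0.02² + 0.16² + 0.02² + 0.22² + 0.27² = 0.0169 + 0.0324 + 0.0004 + 0.0256 + 0.0004 + 0.0484 + 0.0729 = 0.1970
O = 0.1519 / √(0.3246 × 0.1970) = 0.1519 / 0.25288 = 0.6007

0.60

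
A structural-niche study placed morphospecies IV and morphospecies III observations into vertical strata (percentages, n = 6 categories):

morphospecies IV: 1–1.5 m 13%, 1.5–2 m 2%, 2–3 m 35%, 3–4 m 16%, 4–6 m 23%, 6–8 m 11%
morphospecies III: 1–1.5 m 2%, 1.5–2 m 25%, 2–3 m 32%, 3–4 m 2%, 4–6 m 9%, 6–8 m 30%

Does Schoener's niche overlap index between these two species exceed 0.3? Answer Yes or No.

Yes

Convert percentages to proportions (divide by 100).
Σ|p₁ᵢ − p₂ᵢ| = 0.11 + 0.23 + 0.03 + 0.14 + 0.14 + 0.19 = 0.84
D = 1 − ½ × 0.84 = 1 − 0.420 = 0.5800
D = 0.5800 > 0.3 → Yes.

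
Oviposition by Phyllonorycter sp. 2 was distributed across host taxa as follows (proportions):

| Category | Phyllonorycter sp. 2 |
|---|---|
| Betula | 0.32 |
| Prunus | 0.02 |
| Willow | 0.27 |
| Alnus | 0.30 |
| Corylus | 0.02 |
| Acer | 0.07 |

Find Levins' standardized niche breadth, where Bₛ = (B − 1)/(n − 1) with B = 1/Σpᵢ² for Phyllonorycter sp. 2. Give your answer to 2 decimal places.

Σpᵢ² = 0.32² + 0.02² + 0.27² + 0.30² + 0.02² + 0.07² = 0.1024 + 0.0004 + 0.0729 + 0.0900 + 0.0004 + 0.0049 = 0.2710
B = 1 / 0.2710 = 3.6900
Bₛ = (B − 1)/(n − 1) = (3.6900 − 1)/(6 − 1) = 2.6900/5 = 0.5380

0.54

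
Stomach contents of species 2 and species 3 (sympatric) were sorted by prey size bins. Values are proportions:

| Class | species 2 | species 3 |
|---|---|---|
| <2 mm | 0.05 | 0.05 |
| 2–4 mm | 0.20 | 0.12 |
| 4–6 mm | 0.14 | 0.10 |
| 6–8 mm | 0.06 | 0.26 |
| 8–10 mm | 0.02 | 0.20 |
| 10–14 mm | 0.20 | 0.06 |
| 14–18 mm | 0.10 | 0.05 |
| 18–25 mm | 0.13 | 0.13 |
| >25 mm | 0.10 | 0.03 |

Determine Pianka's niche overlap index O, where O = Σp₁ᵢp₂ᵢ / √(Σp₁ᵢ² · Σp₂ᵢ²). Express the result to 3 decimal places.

0.645

Σ p₁ᵢp₂ᵢ = 0.0025 + 0.0240 + 0.0140 + 0.0156 + 0.0040 + 0.0120 + 0.0050 + 0.0169 + 0.0030 = 0.0970
Σp_1ᵢ² = 0.05² + 0.20² + 0.14² + 0.06² + 0.02² + 0.20² + 0.10² + 0.13² + 0.10² = 0.0025 + 0.0400 + 0.0196 + 0.0036 + 0.0004 + 0.0400 + 0.0100 + 0.0169 + 0.0100 = 0.1430
Σp_2ᵢ² = 0.05² + 0.12² + 0.10² + 0.26² + 0.20² + 0.06² + 0.05² + 0.13² + 0.03² = 0.0025 + 0.0144 + 0.0100 + 0.0676 + 0.0400 + 0.0036 + 0.0025 + 0.0169 + 0.0009 = 0.1584
O = 0.0970 / √(0.1430 × 0.1584) = 0.0970 / 0.150503 = 0.64451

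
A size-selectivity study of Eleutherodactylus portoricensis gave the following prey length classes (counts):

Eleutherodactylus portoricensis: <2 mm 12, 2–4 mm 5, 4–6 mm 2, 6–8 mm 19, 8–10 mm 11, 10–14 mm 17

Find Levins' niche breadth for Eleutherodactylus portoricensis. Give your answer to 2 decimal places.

Proportions for Eleutherodactylus portoricensis (n=66): 12/66=0.1818, 5/66=0.0758, 2/66=0.0303, 19/66=0.2879, 11/66=0.1667, 17/66=0.2576
Σpᵢ² = 0.1818² + 0.0758² + 0.0303² + 0.2879² + 0.1667² + 0.2576² = 0.033051 + 0.005746 + 0.000918 + 0.082886 + 0.027789 + 0.066358 = 0.216748
B = 1 / 0.216748 = 4.6137

4.61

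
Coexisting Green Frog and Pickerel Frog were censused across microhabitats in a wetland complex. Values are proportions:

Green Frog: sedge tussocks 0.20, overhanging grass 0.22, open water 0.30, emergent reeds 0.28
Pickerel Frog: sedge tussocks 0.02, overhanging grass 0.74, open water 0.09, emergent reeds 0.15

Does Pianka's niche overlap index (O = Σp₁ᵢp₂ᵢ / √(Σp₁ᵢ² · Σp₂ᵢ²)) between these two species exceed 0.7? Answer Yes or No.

No

Σ p₁ᵢp₂ᵢ = 0.0040 + 0.1628 + 0.0270 + 0.0420 = 0.2358
Σp_1ᵢ² = 0.20² + 0.22² + 0.30² + 0.28² = 0.0400 + 0.0484 + 0.0900 + 0.0784 = 0.2568
Σp_2ᵢ² = 0.02² + 0.74² + 0.09² + 0.15² = 0.0004 + 0.5476 + 0.0081 + 0.0225 = 0.5786
O = 0.2358 / √(0.2568 × 0.5786) = 0.2358 / 0.38547 = 0.6117
O = 0.6117 < 0.7 → No.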